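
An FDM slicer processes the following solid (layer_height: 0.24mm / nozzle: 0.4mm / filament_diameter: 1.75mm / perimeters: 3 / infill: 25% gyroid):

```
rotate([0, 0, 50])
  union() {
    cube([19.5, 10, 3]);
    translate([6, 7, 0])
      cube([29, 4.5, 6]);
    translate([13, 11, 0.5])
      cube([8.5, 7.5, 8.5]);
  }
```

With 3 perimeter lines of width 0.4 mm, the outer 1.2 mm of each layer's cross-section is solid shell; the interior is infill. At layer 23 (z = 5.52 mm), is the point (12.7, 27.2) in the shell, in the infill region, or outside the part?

shell

At z = 5.52 mm: the cube does not reach this height (z outside [0, 3]); the cube at (6, 7) (footprint 29×4.5) is included at this height; the 8.5×7.5 cube at (13, 11) contributes its full rectangle; Taking the union: the regions partially overlap (shared area 4.25 mm²), so overlapping operands fuse into one piece — 1 connected region; (rotated 50° about Z; rotation is an isometry so areas/perimeters/island counts are preserved). Overall, the cross-section is a single solid region. Undo the 50° rotation: the query point maps to (29.000, 7.755) in the un-rotated model frame. The nearest boundary edge runs (35.00, 7.00)→(6.00, 7.00); distance from the point to it = 0.76 mm. The point is inside the cross-section, 0.76 mm from the nearest boundary — within the 1.2 mm shell band (3 × 0.4).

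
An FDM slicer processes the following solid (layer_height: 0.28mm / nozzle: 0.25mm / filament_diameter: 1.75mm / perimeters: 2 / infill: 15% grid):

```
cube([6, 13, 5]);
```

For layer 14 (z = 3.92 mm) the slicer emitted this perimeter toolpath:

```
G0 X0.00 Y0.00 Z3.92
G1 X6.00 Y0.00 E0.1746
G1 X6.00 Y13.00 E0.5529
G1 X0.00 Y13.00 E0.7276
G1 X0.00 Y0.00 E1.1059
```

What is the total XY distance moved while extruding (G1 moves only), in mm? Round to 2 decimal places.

38.00 mm

Sum the Euclidean lengths of each G1 segment: total = 38.00 mm.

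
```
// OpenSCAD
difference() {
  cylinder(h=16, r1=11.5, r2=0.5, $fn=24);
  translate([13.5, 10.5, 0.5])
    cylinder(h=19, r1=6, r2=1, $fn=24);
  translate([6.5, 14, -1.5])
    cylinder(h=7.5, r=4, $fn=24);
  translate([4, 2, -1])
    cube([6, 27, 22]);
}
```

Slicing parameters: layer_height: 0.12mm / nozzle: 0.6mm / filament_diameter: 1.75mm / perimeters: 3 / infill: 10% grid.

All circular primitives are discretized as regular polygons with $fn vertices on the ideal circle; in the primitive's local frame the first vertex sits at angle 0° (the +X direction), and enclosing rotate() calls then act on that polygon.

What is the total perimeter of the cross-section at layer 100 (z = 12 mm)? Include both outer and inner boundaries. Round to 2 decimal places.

At z = 12 mm: the cone: at t=0.750 of its height the radius interpolates to r₁+(r₂−r₁)t = 3.250, giving a regular 24-gon of that circumradius (perimeter = 2·24·3.250·sin(180°/24) = 20.36 mm); the cone at (13.5, 10.5) contributes a regular 24-gon of circumradius 2.974 (interpolated between r1=6 and r2=1 at t=0.605) (perimeter = 2·24·2.974·sin(180°/24) = 18.63 mm); the cylinder at (6.5, 14) does not reach this height (z outside [-1.5, 6]); the cube at (4, 2) (footprint 6×27) is included at this height (perimeter 66.00 mm); Subtracting the remaining from the first: starting from the cone, the cone at (13.5, 10.5) misses the remaining region (no effect); the 6×27 cube at (4, 2) misses the remaining region (no effect) — boundary = 20.36 mm. Overall, the cross-section is a single solid region. Total boundary length (outer) = 20.36 mm.

20.36 mm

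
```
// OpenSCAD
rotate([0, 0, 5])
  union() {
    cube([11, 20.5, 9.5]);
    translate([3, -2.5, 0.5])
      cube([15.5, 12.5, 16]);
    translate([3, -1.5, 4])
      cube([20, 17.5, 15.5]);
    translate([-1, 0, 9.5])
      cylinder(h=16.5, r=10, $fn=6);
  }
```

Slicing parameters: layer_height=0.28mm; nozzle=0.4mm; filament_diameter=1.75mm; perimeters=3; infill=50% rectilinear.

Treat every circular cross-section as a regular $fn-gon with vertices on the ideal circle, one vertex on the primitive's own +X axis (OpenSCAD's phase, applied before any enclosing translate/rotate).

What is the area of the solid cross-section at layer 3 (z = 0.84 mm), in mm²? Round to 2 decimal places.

At z = 0.84 mm: the cube is present — its section is the full 11×20.5 rectangle (area 225.50 mm²); the cube at (3, -2.5) (footprint 15.5×12.5) is included at this height (area 193.75 mm²); the cube at (3, -1.5) is not intersected at this z (z outside [4, 19.5]); the cylinder at (-1, 0) is absent (z outside [9.5, 26]); Combining (union): the regions partially overlap — summed areas 419.25 mm² minus the doubly-counted overlap 80.00 mm² gives 339.25 mm² — area = 339.25 mm²; (rotated 5° about Z; rotation is an isometry so areas/perimeters/island counts are preserved). Overall, the cross-section is a single solid region. Net area = 339.25 mm².

339.25 mm²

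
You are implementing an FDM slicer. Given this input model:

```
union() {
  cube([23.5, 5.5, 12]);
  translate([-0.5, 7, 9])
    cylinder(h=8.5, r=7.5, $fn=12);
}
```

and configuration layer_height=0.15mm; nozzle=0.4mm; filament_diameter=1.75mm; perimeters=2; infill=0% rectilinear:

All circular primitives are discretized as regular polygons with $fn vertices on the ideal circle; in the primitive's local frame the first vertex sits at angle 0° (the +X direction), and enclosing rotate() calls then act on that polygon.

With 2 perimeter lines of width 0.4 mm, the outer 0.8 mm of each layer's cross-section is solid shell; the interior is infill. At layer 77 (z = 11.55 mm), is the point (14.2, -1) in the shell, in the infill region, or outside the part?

At z = 11.55 mm: the cube (footprint 23.5×5.5) is included at this height; the r=7.5 cylinder at (-0.5, 7) gives a regular 12-gon of circumradius 7.5 (constant along its height); Combining (union): the regions partially overlap (shared area 28.02 mm²), so overlapping operands fuse into one piece — 1 connected region. Overall, the cross-section is a single solid region. The nearest boundary edge runs (23.50, 0.00)→(1.37, 0.00); distance from the point to it = 1.00 mm. The point is not inside any of the regions above, so it lies outside the cross-section (1.00 mm from the nearest boundary).

outside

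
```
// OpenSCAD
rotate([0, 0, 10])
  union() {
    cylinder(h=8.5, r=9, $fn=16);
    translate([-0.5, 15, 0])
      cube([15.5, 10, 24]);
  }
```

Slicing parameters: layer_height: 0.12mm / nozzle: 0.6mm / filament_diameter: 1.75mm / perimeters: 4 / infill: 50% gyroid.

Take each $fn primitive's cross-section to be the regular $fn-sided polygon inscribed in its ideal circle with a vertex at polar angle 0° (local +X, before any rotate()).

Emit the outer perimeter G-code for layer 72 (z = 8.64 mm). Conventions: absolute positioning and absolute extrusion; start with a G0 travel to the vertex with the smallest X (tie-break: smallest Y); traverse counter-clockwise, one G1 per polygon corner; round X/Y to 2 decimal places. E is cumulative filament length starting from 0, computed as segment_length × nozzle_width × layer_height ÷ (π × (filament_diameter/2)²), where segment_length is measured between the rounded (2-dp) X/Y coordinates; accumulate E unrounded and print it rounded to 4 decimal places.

At z = 8.64 mm: the cylinder is not intersected at this z (z outside [0, 8.5]); the 15.5×10 cube at (-0.5, 15) contributes its full rectangle; Taking the union: only the 15.5×10 cube at (-0.5, 15) is present, so the union is just that shape — 1 connected region; (rotated 10° about Z; rotation is an isometry so areas/perimeters/island counts are preserved). The outline is a single polygon with 4 vertices. Extrusion per mm of travel: 0.6 × 0.12 / (π × 0.875²) = 0.029934. Accumulating E over each segment gives final E = 1.5262.

G0 X-4.83 Y24.53 Z8.64
G1 X-3.10 Y14.69 E0.2991
G1 X12.17 Y17.38 E0.7632
G1 X10.43 Y27.22 E1.0623
G1 X-4.83 Y24.53 E1.5262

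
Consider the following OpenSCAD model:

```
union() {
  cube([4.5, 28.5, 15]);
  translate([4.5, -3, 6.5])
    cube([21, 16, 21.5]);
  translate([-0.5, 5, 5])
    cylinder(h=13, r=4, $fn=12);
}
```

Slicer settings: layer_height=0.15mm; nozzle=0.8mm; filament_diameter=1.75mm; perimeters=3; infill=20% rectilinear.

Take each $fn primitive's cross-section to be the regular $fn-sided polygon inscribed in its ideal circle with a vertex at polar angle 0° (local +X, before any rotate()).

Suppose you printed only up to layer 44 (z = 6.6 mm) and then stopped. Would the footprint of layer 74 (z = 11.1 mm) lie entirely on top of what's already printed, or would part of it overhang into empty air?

Compare the two slices. At z = 6.6: the 4.5×28.5 cube contributes its full rectangle (area 128.25 mm²); the cube at (4.5, -3) (footprint 21×16) is included at this height (area 336.00 mm²); the r=4 cylinder at (-0.5, 5) gives a regular 12-gon of circumradius 4 (constant along its height) (area = (12/2)·4.000²·sin(360°/12) = 48.00 mm²); Taking the union: the regions partially overlap — summed areas 512.25 mm² minus the doubly-counted overlap 20.07 mm² gives 492.18 mm² — area = 492.18 mm². At z = 11.1: the 4.5×28.5 cube contributes its full rectangle (area 128.25 mm²); the 21×16 cube at (4.5, -3) contributes its full rectangle (area 336.00 mm²); the r=4 cylinder at (-0.5, 5) gives a regular 12-gon of circumradius 4 (constant along its height) (area = (12/2)·4.000²·sin(360°/12) = 48.00 mm²); Taking the union: the regions partially overlap — summed areas 512.25 mm² minus the doubly-counted overlap 20.07 mm² gives 492.18 mm² — area = 492.18 mm². Checking containment: the cross-section at z = 11.1 is a subset of the cross-section at z = 6.6.

entirely on top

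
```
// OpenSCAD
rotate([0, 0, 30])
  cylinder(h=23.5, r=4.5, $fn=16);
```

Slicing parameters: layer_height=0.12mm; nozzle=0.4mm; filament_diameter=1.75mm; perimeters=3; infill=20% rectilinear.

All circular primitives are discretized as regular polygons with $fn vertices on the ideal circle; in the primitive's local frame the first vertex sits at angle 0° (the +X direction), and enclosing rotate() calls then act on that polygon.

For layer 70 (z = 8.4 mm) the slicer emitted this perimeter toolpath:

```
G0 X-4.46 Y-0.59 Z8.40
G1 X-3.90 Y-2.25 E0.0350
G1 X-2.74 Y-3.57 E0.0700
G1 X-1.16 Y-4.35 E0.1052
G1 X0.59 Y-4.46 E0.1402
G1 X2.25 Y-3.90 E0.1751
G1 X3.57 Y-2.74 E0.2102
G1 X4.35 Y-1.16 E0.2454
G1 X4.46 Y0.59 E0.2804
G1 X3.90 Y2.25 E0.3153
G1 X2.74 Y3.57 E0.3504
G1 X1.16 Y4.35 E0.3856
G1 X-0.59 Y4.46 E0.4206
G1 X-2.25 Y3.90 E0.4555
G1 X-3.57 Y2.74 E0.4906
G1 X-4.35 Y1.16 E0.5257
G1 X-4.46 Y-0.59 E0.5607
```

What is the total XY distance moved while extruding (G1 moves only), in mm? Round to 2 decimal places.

28.10 mm

Sum the Euclidean lengths of each G1 segment: total = 28.10 mm.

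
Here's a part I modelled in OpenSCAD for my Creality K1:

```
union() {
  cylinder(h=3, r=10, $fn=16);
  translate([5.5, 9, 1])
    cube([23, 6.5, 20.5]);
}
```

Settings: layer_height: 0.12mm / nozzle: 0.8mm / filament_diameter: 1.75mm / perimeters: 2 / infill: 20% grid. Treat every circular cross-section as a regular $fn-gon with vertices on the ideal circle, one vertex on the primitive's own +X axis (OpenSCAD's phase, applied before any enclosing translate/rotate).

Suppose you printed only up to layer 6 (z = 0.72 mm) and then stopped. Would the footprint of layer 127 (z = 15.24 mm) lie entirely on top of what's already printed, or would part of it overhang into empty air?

Compare the two slices. At z = 0.72: the r=10 cylinder gives a regular 16-gon of circumradius 10 (constant along its height) (area = (16/2)·10.000²·sin(360°/16) = 306.15 mm²); the cube at (5.5, 9) is not intersected at this z (z outside [1, 21.5]); Taking the union: only the r=10 cylinder is present, so the union is just that shape — area = 306.15 mm². At z = 15.24: the cylinder does not reach this height (z outside [0, 3]); the cube at (5.5, 9) is present — its section is the full 23×6.5 rectangle (area 149.50 mm²); Taking the union: only the 23×6.5 cube at (5.5, 9) is present, so the union is just that shape — area = 149.50 mm². Checking containment: at z = 15.24 the cross-section extends beyond the z = 0.72 cross-section by about 149.50 mm².

part overhangs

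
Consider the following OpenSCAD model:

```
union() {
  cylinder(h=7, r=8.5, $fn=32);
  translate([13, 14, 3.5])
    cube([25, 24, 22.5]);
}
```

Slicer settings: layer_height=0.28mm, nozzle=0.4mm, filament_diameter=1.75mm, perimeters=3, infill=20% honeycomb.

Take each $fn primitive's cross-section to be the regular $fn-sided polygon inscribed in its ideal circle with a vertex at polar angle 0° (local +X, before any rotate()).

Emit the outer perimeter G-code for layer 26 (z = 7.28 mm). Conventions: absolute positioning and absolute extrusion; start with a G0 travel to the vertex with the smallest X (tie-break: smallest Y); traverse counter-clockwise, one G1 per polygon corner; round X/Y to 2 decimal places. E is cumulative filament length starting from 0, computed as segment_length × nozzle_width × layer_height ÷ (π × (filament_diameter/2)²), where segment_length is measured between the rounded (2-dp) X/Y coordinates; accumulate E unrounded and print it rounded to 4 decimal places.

At z = 7.28 mm: the cylinder does not reach this height (z outside [0, 7]); the cube at (13, 14) (footprint 25×24) is included at this height; Combining (union): only the 25×24 cube at (13, 14) is present, so the union is just that shape — 1 connected region. The outline is a single polygon with 4 vertices. Extrusion per mm of travel: 0.4 × 0.28 / (π × 0.875²) = 0.046564. Accumulating E over each segment gives final E = 4.5633.

G0 X13.00 Y14.00 Z7.28
G1 X38.00 Y14.00 E1.1641
G1 X38.00 Y38.00 E2.2816
G1 X13.00 Y38.00 E3.4457
G1 X13.00 Y14.00 E4.5633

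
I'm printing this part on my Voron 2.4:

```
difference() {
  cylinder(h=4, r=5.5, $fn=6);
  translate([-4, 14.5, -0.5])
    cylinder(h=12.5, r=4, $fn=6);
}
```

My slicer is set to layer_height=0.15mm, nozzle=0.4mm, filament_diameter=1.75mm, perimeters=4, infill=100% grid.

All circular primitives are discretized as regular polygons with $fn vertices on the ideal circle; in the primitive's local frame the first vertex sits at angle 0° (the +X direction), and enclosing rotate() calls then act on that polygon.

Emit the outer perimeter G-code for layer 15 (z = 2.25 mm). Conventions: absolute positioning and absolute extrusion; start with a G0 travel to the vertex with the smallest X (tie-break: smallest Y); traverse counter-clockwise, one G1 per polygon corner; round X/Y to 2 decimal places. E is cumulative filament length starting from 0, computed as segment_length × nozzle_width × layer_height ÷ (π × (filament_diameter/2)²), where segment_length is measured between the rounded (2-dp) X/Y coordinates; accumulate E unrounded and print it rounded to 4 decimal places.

At z = 2.25 mm: the r=5.5 cylinder gives a regular 6-gon of circumradius 5.5 (constant along its height); the cylinder at (-4, 14.5): section is a regular 6-gon, circumradius r=4; Taking the first minus the rest: starting from the r=5.5 cylinder, the r=4 cylinder at (-4, 14.5) misses the remaining region (no effect) — 1 connected region. The outline is a single polygon with 6 vertices. Extrusion per mm of travel: 0.4 × 0.15 / (π × 0.875²) = 0.024945. Accumulating E over each segment gives final E = 0.8229.

G0 X-5.50 Y0.00 Z2.25
G1 X-2.75 Y-4.76 E0.1371
G1 X2.75 Y-4.76 E0.2743
G1 X5.50 Y0.00 E0.4115
G1 X2.75 Y4.76 E0.5486
G1 X-2.75 Y4.76 E0.6858
G1 X-5.50 Y0.00 E0.8229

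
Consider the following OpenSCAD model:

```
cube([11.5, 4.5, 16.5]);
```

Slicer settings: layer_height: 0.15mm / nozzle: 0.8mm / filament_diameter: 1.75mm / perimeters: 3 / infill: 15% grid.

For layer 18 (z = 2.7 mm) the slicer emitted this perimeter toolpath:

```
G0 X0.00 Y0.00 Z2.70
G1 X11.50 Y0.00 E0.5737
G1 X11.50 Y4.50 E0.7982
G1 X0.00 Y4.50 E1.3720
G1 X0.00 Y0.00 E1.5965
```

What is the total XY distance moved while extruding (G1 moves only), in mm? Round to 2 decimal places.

32.00 mm

Sum the Euclidean lengths of each G1 segment: total = 32.00 mm.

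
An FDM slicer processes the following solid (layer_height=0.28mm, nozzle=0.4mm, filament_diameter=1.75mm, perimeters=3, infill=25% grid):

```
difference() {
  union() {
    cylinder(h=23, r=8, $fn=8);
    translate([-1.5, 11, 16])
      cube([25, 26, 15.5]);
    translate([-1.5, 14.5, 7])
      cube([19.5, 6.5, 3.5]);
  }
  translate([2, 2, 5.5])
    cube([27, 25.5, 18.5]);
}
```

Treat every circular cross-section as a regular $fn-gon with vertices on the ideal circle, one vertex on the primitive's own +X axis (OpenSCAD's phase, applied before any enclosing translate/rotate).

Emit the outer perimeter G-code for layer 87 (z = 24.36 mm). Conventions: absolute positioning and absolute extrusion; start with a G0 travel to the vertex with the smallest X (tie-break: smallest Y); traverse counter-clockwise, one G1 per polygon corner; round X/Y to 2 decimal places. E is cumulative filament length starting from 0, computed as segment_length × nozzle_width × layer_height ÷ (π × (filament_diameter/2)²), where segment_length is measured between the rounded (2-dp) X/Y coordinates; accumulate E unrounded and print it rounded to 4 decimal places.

At z = 24.36 mm: the cylinder does not reach this height (z outside [0, 23]); the cube at (-1.5, 11) is present — its section is the full 25×26 rectangle; the cube at (-1.5, 14.5) does not reach this height (z outside [7, 10.5]); Merging all regions: only the 25×26 cube at (-1.5, 11) is present, so the union is just that shape — 1 connected region; the cube at (2, 2) is not intersected at this z (z outside [5.5, 24]); Taking the first minus the rest: none of the subtracted shapes is present at this height, so the result so far is unchanged — 1 connected region. The outline is a single polygon with 4 vertices. Extrusion per mm of travel: 0.4 × 0.28 / (π × 0.875²) = 0.046564. Accumulating E over each segment gives final E = 4.7495.

G0 X-1.50 Y11.00 Z24.36
G1 X23.50 Y11.00 E1.1641
G1 X23.50 Y37.00 E2.3748
G1 X-1.50 Y37.00 E3.5389
G1 X-1.50 Y11.00 E4.7495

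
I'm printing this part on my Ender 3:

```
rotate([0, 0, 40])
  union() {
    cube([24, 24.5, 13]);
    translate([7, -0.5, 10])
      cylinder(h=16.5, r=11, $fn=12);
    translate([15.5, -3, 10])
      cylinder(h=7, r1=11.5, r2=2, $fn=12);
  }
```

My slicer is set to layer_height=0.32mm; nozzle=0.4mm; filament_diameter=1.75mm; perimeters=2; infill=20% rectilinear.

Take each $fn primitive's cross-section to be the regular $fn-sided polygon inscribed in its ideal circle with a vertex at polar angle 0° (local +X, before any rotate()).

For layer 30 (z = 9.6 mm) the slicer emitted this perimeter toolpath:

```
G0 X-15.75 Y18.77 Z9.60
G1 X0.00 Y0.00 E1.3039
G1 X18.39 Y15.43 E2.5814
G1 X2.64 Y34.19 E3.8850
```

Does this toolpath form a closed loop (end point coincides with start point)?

Start point (G0): (-15.75, 18.77). End point (last G1): the path does not return to the start — open.

no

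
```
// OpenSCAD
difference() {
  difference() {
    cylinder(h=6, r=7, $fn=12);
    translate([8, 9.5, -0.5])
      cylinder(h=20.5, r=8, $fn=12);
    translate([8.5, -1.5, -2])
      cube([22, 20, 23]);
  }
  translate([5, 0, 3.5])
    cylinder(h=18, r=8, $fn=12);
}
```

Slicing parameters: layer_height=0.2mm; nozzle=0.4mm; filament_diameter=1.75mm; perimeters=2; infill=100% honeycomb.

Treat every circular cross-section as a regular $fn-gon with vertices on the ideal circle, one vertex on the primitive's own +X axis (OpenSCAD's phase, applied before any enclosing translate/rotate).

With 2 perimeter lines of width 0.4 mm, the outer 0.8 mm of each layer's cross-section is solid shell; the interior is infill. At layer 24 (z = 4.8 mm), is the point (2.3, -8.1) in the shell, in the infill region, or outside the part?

At z = 4.8 mm: the r=7 cylinder gives a regular 12-gon of circumradius 7 (constant along its height); the r=8 cylinder at (8, 9.5) gives a regular 12-gon of circumradius 8 (constant along its height); the cube at (8.5, -1.5) (footprint 22×20) is included at this height; Subtracting the remaining from the first: starting from the r=7 cylinder, the r=8 cylinder at (8, 9.5) partially overlaps it — only the 11.74 mm² overlap (of its 192.00 mm²) is removed, clipping the outline; the 22×20 cube at (8.5, -1.5) misses the remaining region (no effect) — 1 connected region; the cylinder at (5, 0): section is a regular 12-gon, circumradius r=8; Taking the first minus the rest: starting from that combined region, the r=8 cylinder at (5, 0) partially overlaps it — only the 84.29 mm² overlap (of its 192.00 mm²) is removed, clipping the outline — 1 connected region. Overall, the cross-section is a single solid region. The nearest boundary edge runs (-1.93, -4.00)→(0.85, -6.77); distance from the point to it = 1.97 mm. The point is not inside any of the regions above, so it lies outside the cross-section (1.97 mm from the nearest boundary).

outside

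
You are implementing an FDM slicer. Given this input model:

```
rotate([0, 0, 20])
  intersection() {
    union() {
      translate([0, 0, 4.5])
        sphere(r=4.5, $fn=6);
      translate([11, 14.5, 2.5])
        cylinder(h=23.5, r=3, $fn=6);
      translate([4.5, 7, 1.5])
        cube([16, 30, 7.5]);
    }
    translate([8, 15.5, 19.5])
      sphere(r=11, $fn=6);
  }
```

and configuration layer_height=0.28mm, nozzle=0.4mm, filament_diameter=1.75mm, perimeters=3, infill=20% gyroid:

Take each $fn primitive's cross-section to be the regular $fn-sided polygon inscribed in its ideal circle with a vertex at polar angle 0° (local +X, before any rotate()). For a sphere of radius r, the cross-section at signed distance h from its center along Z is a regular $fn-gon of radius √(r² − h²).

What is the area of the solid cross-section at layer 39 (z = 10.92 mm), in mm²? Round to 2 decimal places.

23.38 mm²

At z = 10.92 mm: the sphere is not intersected at this z (|z−center|=6.420 > r=4.5); the cylinder at (11, 14.5): section is a regular 6-gon, circumradius r=3 (area = (6/2)·3.000²·sin(360°/6) = 23.38 mm²); the cube at (4.5, 7) does not reach this height (z outside [1.5, 9]); Combining (union): only the r=3 cylinder at (11, 14.5) is present, so the union is just that shape — area = 23.38 mm²; the r=11 sphere at (8, 15.5) contributes a regular 6-gon of circumradius √(11²−8.58²) = 6.884 (area = (6/2)·6.884²·sin(360°/6) = 123.11 mm²); After intersecting: the result so far lies inside the r=11 sphere at (8, 15.5), so it is kept whole — area = 23.38 mm²; (rotated 20° about Z; rotation is an isometry so areas/perimeters/island counts are preserved). Overall, the cross-section is a single solid region. Net area = 23.38 mm².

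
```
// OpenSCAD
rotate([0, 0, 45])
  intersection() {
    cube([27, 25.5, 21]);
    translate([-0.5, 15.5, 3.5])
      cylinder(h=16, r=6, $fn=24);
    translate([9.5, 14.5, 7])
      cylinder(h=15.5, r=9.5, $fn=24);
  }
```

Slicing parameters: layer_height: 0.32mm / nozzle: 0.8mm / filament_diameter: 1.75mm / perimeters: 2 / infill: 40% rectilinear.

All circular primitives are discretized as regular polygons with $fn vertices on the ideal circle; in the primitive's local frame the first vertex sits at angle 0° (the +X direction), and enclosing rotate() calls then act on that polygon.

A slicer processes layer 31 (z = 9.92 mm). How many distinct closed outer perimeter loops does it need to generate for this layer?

1

At z = 9.92 mm: the cube is present — its section is the full 27×25.5 rectangle; the r=6 cylinder at (-0.5, 15.5) contributes a regular 24-gon of circumradius 6; the cylinder at (9.5, 14.5): section is a regular 24-gon, circumradius r=9.5; Keeping only the common overlap: the r=6 cylinder at (-0.5, 15.5) partially overlaps the 27×25.5 cube; clipping to the common part keeps 49.94 mm²; the r=9.5 cylinder at (9.5, 14.5) partially overlaps the running intersection; clipping to the common part keeps 41.58 mm² — 1 connected region; (rotated 45° about Z; rotation is an isometry so areas/perimeters/island counts are preserved). The result has 1 disconnected region.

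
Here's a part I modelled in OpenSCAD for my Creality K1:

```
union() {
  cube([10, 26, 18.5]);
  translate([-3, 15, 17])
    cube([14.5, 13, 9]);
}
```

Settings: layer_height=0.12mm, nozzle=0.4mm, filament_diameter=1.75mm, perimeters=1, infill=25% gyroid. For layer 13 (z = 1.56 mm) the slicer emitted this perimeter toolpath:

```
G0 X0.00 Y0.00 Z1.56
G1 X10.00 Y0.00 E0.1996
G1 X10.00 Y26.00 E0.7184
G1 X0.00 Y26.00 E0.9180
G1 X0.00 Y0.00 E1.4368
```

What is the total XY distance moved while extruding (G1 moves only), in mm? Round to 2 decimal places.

72.00 mm

Sum the Euclidean lengths of each G1 segment: total = 72.00 mm.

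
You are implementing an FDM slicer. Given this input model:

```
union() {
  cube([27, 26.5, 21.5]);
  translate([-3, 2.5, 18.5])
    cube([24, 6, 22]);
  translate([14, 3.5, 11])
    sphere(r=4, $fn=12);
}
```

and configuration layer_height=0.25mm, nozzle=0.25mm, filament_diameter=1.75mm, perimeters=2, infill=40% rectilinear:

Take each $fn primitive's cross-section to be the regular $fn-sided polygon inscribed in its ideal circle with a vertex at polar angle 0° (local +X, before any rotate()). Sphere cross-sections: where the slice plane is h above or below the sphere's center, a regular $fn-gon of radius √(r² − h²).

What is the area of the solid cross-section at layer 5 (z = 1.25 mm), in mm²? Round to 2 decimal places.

At z = 1.25 mm: the cube (footprint 27×26.5) is included at this height (area 715.50 mm²); the cube at (-3, 2.5) is not intersected at this z (z outside [18.5, 40.5]); the sphere at (14, 3.5) is absent (|z−center|=9.750 > r=4); Taking the union: only the 27×26.5 cube is present, so the union is just that shape — area = 715.50 mm². Overall, the cross-section is a single solid region. Net area = 715.50 mm².

715.50 mm²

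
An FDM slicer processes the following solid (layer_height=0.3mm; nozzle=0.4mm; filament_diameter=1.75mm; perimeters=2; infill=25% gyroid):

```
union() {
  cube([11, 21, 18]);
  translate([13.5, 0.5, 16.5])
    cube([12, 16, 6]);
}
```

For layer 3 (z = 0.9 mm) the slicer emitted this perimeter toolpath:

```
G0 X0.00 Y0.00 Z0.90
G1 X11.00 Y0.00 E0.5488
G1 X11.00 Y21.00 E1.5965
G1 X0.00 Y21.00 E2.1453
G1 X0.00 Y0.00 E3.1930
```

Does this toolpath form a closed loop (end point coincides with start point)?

yes

Start point (G0): (0.00, 0.00). End point (last G1): the path returns to the start — closed.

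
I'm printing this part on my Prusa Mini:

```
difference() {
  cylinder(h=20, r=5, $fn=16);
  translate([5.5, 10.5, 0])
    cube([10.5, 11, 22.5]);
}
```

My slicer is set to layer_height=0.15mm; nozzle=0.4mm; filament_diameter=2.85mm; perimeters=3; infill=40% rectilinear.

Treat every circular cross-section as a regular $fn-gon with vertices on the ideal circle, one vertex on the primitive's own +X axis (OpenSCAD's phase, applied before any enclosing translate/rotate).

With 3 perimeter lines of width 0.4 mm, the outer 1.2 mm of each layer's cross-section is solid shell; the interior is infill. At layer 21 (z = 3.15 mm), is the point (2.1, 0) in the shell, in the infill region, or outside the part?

At z = 3.15 mm: the r=5 cylinder contributes a regular 16-gon of circumradius 5; the 10.5×11 cube at (5.5, 10.5) contributes its full rectangle; Taking the first minus the rest: starting from the r=5 cylinder, the 10.5×11 cube at (5.5, 10.5) misses the remaining region (no effect) — 1 connected region. Overall, the cross-section is a single solid region. The nearest boundary edge runs (5.00, 0.00)→(4.62, -1.91); distance from the point to it = 2.84 mm. The point is inside the cross-section and 2.84 mm from the nearest boundary — more than the 1.2 mm shell width (3 × 0.4), so it's in the infill interior.

infill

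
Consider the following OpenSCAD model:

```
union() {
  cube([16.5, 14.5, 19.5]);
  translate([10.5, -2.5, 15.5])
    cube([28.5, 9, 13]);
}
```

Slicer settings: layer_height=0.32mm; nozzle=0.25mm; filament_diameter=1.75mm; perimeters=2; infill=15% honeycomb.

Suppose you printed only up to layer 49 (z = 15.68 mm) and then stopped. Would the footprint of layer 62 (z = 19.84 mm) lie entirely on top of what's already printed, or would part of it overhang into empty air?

entirely on top

Compare the two slices. At z = 15.68: the 16.5×14.5 cube contributes its full rectangle (area 239.25 mm²); the cube at (10.5, -2.5) (footprint 28.5×9) is included at this height (area 256.50 mm²); Taking the union: the regions partially overlap — summed areas 495.75 mm² minus the doubly-counted overlap 39.00 mm² gives 456.75 mm² — area = 456.75 mm². At z = 19.84: the cube is absent (z outside [0, 19.5]); the cube at (10.5, -2.5) (footprint 28.5×9) is included at this height (area 256.50 mm²); Taking the union: only the 28.5×9 cube at (10.5, -2.5) is present, so the union is just that shape — area = 256.50 mm². Checking containment: the cross-section at z = 19.84 is a subset of the cross-section at z = 15.68.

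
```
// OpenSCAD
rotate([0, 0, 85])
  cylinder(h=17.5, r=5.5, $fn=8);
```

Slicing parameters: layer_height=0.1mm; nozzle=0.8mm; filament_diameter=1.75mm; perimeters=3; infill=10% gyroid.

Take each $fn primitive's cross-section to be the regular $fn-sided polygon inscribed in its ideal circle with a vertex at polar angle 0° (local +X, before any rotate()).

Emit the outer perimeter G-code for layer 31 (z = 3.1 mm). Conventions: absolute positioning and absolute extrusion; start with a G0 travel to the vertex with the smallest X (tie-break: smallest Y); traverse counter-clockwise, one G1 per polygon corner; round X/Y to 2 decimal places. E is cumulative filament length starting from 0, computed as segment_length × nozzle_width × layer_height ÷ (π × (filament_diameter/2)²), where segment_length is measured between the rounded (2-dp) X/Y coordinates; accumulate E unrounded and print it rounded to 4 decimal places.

At z = 3.1 mm: the r=5.5 cylinder gives a regular 8-gon of circumradius 5.5 (constant along its height); (whole slice rotated 85° about Z — lengths, areas and connectivity unchanged). The outline is a single polygon with 8 vertices. Extrusion per mm of travel: 0.8 × 0.1 / (π × 0.875²) = 0.033260. Accumulating E over each segment gives final E = 1.1202.

G0 X-5.48 Y0.48 Z3.10
G1 X-4.21 Y-3.54 E0.1402
G1 X-0.48 Y-5.48 E0.2801
G1 X3.54 Y-4.21 E0.4203
G1 X5.48 Y-0.48 E0.5601
G1 X4.21 Y3.54 E0.7003
G1 X0.48 Y5.48 E0.8402
G1 X-3.54 Y4.21 E0.9804
G1 X-5.48 Y0.48 E1.1202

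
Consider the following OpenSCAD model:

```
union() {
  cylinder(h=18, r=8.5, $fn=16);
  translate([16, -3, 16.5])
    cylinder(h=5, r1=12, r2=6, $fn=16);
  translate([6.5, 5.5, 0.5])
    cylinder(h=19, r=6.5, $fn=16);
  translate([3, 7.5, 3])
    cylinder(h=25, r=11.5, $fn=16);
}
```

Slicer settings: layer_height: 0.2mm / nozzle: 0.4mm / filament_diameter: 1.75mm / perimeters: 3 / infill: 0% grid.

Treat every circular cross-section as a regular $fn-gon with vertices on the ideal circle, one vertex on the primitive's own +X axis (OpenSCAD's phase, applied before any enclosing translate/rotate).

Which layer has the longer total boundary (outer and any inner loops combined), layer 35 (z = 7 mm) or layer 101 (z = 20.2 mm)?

Layer 35 (z = 7): the cylinder: section is a regular 16-gon, circumradius r=8.5 (perimeter = 2·16·8.500·sin(180°/16) = 53.06 mm); the cone at (16, -3) is not intersected at this z (z outside [16.5, 21.5]); the cylinder at (6.5, 5.5): section is a regular 16-gon, circumradius r=6.5 (perimeter = 2·16·6.500·sin(180°/16) = 40.58 mm); the r=11.5 cylinder at (3, 7.5) gives a regular 16-gon of circumradius 11.5 (constant along its height) (perimeter = 2·16·11.500·sin(180°/16) = 71.79 mm); Taking the union: the regions partially overlap (shared area 275.79 mm²), so the edge portions inside another operand are dropped and the merged outline is re-measured after clipping — boundary = 80.11 mm. So its perimeter = 80.11 mm. Layer 101 (z = 20.2): the cylinder is absent (z outside [0, 18]); the cone at (16, -3) contributes a regular 16-gon of circumradius 7.560 (interpolated between r1=12 and r2=6 at t=0.740) (perimeter = 2·16·7.560·sin(180°/16) = 47.20 mm); the cylinder at (6.5, 5.5) is absent (z outside [0.5, 19.5]); the r=11.5 cylinder at (3, 7.5) gives a regular 16-gon of circumradius 11.5 (constant along its height) (perimeter = 2·16·11.500·sin(180°/16) = 71.79 mm); Taking the union: the regions partially overlap (shared area 11.98 mm²), so the edge portions inside another operand are dropped and the merged outline is re-measured after clipping — boundary = 101.46 mm. So its perimeter = 101.46 mm. Layer 101 is larger (101.46 vs 80.11 mm).

layer 101 (z = 20.2 mm)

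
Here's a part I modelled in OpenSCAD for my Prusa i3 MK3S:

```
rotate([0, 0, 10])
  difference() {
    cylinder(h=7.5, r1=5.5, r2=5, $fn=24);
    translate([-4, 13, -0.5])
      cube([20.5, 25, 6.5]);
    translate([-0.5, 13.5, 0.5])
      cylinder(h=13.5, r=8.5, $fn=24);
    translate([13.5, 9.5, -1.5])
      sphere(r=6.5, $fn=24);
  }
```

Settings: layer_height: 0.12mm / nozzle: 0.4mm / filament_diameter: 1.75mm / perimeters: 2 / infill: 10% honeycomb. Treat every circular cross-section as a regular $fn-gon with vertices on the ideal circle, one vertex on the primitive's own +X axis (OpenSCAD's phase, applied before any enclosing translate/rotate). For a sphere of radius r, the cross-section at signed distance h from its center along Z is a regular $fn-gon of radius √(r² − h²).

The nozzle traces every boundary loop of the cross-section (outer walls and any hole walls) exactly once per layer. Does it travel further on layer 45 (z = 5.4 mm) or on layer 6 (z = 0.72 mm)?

layer 6 (z = 0.72 mm)

Layer 45 (z = 5.4): the cone (r1=5.5→r2=5) has section circumradius 5.140 here — a regular 24-gon (perimeter = 2·24·5.140·sin(180°/24) = 32.20 mm); the 20.5×25 cube at (-4, 13) contributes its full rectangle (perimeter 91.00 mm); the cylinder at (-0.5, 13.5): section is a regular 24-gon, circumradius r=8.5 (perimeter = 2·24·8.500·sin(180°/24) = 53.25 mm); the sphere at (13.5, 9.5) is not intersected at this z (|z−center|=6.900 > r=6.5); Taking the first minus the rest: starting from the cone, the 20.5×25 cube at (-4, 13) misses the remaining region (no effect); the r=8.5 cylinder at (-0.5, 13.5) partially overlaps it — only the 0.06 mm² overlap (of its 224.40 mm²) is removed, clipping the outline — boundary = 32.20 mm; (rotated 10° about Z; rotation is an isometry so areas/perimeters/island counts are preserved). So its perimeter = 32.20 mm. Layer 6 (z = 0.72): the cone (r1=5.5→r2=5) has section circumradius 5.452 here — a regular 24-gon (perimeter = 2·24·5.452·sin(180°/24) = 34.16 mm); the cube at (-4, 13) (footprint 20.5×25) is included at this height (perimeter 91.00 mm); the r=8.5 cylinder at (-0.5, 13.5) contributes a regular 24-gon of circumradius 8.5 (perimeter = 2·24·8.500·sin(180°/24) = 53.25 mm); the r=6.5 sphere at (13.5, 9.5) slices to a regular 24-gon of circumradius 6.109 (√(r²−h²) with h=2.22 from center) (perimeter = 2·24·6.109·sin(180°/24) = 38.28 mm); Taking the first minus the rest: starting from the cone, the 20.5×25 cube at (-4, 13) misses the remaining region (no effect); the r=8.5 cylinder at (-0.5, 13.5) partially overlaps it — only the 0.74 mm² overlap (of its 224.40 mm²) is removed, clipping the outline; the r=6.5 sphere at (13.5, 9.5) misses the remaining region (no effect) — boundary = 34.14 mm; (whole slice rotated 10° about Z — lengths, areas and connectivity unchanged). So its perimeter = 34.14 mm. Layer 6 is larger (34.14 vs 32.20 mm).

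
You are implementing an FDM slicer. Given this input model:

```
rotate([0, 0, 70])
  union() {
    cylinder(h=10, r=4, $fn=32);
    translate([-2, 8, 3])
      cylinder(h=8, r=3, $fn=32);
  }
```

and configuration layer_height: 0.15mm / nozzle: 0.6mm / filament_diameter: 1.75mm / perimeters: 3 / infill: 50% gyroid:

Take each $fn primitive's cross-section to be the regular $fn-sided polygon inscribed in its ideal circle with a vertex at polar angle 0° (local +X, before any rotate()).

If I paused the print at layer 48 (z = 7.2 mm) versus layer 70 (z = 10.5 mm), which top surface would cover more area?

layer 48 (z = 7.2 mm)

Layer 48 (z = 7.2): the r=4 cylinder gives a regular 32-gon of circumradius 4 (constant along its height) (area = (32/2)·4.000²·sin(360°/32) = 49.94 mm²); the cylinder at (-2, 8): section is a regular 32-gon, circumradius r=3 (area = (32/2)·3.000²·sin(360°/32) = 28.09 mm²); Merging all regions: the 2 present regions are separate (no shared area or edge), so areas and boundary lengths simply add and each stays a separate island — area = 78.04 mm²; (whole slice rotated 70° about Z — lengths, areas and connectivity unchanged). So its area = 78.04 mm². Layer 70 (z = 10.5): the cylinder is absent (z outside [0, 10]); the r=3 cylinder at (-2, 8) contributes a regular 32-gon of circumradius 3 (area = (32/2)·3.000²·sin(360°/32) = 28.09 mm²); Merging all regions: only the r=3 cylinder at (-2, 8) is present, so the union is just that shape — area = 28.09 mm²; (whole slice rotated 70° about Z — lengths, areas and connectivity unchanged). So its area = 28.09 mm². Layer 48 is larger (78.04 vs 28.09 mm²).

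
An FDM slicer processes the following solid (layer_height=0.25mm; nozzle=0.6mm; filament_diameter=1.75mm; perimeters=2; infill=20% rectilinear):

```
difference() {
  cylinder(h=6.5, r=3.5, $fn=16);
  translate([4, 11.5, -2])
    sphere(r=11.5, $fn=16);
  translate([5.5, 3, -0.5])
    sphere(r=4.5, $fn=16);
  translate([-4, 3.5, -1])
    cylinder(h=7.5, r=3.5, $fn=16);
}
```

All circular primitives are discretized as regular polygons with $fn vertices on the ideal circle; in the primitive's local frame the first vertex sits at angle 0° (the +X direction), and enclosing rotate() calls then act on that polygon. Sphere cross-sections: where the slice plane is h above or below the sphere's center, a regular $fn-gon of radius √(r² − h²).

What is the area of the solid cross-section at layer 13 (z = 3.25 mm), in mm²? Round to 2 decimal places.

At z = 3.25 mm: the cylinder: section is a regular 16-gon, circumradius r=3.5 (area = (16/2)·3.500²·sin(360°/16) = 37.50 mm²); the r=11.5 sphere at (4, 11.5) slices to a regular 16-gon of circumradius 10.232 (√(r²−h²) with h=5.25 from center) (area = (16/2)·10.232²·sin(360°/16) = 320.50 mm²); the r=4.5 sphere at (5.5, 3) slices to a regular 16-gon of circumradius 2.487 (√(r²−h²) with h=3.75 from center) (area = (16/2)·2.487²·sin(360°/16) = 18.94 mm²); the r=3.5 cylinder at (-4, 3.5) contributes a regular 16-gon of circumradius 3.5 (area = (16/2)·3.500²·sin(360°/16) = 37.50 mm²); Taking the first minus the rest: starting from the r=3.5 cylinder (37.50 mm²), the r=11.5 sphere at (4, 11.5) partially overlaps it — only the 4.68 mm² overlap (of its 320.50 mm²) is removed, clipping the outline; the r=4.5 sphere at (5.5, 3) misses the remaining region (no effect); the r=3.5 cylinder at (-4, 3.5) partially overlaps it — only the 4.38 mm² overlap (of its 37.50 mm²) is removed, clipping the outline — area = 28.45 mm². Overall, the cross-section is a single solid region. Net area = 28.45 mm².

28.45 mm²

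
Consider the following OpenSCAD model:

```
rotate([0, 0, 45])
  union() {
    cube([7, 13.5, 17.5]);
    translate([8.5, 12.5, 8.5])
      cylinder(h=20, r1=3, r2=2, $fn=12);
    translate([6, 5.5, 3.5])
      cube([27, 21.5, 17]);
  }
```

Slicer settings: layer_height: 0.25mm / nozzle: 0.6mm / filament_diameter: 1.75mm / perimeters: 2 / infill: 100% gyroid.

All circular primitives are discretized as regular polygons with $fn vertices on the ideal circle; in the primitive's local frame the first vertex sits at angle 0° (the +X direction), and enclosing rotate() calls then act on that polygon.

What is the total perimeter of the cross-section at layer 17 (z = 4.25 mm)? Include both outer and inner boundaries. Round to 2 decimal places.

120.00 mm

At z = 4.25 mm: the cube is present — its section is the full 7×13.5 rectangle (perimeter 41.00 mm); the cone at (8.5, 12.5) does not reach this height (z outside [8.5, 28.5]); the 27×21.5 cube at (6, 5.5) contributes its full rectangle (perimeter 97.00 mm); Merging all regions: the regions partially overlap (shared area 8.00 mm²), so the edge portions inside another operand are dropped and the merged outline is re-measured after clipping — boundary = 120.00 mm; (whole slice rotated 45° about Z — lengths, areas and connectivity unchanged). Overall, the cross-section is a single solid region. Total boundary length (outer) = 120.00 mm.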